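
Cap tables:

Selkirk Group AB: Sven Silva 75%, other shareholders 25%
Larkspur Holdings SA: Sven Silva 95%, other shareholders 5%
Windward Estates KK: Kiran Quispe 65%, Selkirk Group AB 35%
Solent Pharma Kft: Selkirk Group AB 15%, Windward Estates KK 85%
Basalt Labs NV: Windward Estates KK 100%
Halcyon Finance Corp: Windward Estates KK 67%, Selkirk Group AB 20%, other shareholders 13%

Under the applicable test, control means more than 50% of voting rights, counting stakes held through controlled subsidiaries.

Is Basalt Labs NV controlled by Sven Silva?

No

Sven holds 75% of Selkirk, so Sven controls Selkirk.
Sven holds 95% of Larkspur, so Sven controls Larkspur.
Neither Sven nor any entity Sven controls holds any voting interest in Basalt.
So Sven does not control Basalt.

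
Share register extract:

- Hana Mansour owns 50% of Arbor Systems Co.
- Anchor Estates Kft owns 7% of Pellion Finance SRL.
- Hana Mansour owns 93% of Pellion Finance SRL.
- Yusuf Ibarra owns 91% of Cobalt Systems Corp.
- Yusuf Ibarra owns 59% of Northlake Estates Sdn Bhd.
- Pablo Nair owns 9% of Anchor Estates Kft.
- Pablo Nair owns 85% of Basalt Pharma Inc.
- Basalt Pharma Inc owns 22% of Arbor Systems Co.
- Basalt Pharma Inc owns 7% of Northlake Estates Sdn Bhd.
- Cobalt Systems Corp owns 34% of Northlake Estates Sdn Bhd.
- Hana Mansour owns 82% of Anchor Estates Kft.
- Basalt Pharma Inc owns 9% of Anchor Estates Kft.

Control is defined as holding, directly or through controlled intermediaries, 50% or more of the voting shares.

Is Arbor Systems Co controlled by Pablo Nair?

Pablo holds 85% of Basalt, so Pablo controls Basalt.
In Arbor, Pablo's side holds only 22%, not ≥ 50%.
So Pablo does not control Arbor.

No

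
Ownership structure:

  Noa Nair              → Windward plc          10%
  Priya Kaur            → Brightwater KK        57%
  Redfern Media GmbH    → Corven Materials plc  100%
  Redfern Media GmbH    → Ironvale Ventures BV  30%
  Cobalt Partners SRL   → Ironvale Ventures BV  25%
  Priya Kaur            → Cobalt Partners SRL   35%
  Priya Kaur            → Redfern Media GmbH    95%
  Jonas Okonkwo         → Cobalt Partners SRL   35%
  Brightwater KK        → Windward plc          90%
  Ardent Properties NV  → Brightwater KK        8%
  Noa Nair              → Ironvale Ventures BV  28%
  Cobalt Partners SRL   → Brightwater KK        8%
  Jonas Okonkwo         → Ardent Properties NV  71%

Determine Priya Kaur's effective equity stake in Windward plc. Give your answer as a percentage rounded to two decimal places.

53.82%

Priya reaches Windward along 2 paths.
Via Cobalt → Brightwater: 35% × 8% × 90% = 2.52%.
Via Brightwater: 57% × 90% = 51.3%.
Total: 2.52% + 51.3% = 53.82%.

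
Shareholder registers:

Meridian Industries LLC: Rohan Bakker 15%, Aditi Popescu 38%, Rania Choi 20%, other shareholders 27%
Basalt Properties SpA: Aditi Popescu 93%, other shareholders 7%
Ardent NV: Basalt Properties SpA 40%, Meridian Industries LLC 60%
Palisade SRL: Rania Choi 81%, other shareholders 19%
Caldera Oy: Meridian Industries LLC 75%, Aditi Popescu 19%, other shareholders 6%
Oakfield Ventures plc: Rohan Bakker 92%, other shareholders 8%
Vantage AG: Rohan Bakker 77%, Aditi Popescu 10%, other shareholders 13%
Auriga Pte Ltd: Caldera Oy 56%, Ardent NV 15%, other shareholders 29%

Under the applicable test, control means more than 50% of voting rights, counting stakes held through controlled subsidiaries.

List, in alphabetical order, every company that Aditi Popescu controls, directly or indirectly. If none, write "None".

Aditi holds 93% of Basalt, so Aditi controls Basalt.
No other company's threshold is met.

Basalt Properties SpA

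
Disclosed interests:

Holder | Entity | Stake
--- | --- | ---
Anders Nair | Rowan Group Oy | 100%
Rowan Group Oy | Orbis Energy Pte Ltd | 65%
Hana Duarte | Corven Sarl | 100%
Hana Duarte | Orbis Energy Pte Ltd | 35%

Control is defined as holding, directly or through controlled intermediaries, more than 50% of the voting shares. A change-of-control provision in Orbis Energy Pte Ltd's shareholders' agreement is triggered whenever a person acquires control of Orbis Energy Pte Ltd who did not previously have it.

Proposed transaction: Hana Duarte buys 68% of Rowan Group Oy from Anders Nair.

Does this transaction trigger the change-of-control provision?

Yes

The purchase adds only to Hana's holdings (Anders's stake shrinks), so Hana is the only person who could newly come to control Orbis.
Hana holds 100% of Corven, so Hana controls Corven.
In Orbis, Hana's side holds only 35%, not > 50%.
So before the transaction, Hana does not control Orbis.
After the purchase, Hana holds 68% of Rowan directly, and Anders's stake falls to 32%.
Hana holds 68% of Rowan, so Hana controls Rowan.
Hana and Rowan together hold 35% + 65% = 100% of Orbis, so Hana controls Orbis.
Hana did not control Orbis before and does after, so the clause is triggered.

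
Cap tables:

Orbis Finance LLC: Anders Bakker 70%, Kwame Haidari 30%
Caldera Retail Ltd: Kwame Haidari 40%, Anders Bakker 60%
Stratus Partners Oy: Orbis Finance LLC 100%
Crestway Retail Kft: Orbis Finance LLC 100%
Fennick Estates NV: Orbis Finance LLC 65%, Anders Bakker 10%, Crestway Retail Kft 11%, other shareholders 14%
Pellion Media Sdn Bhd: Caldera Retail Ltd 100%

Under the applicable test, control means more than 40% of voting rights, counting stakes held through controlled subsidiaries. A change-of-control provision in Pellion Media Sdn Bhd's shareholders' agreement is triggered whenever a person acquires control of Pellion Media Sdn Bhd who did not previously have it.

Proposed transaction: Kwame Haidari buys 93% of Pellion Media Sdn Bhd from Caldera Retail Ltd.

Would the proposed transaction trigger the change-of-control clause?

The purchase adds only to Kwame's holdings (Caldera's stake shrinks), so Kwame is the only person who could newly come to control Pellion.
Kwame's largest direct stake is 40% in Caldera, which does not meet the threshold, so Kwame controls no company.
Neither Kwame nor any entity Kwame controls holds any voting interest in Pellion.
So before the transaction, Kwame does not control Pellion.
After the purchase, Kwame holds 93% of Pellion directly, and Caldera's stake falls to 7%.
Kwame holds 93% of Pellion, so Kwame controls Pellion.
Kwame did not control Pellion before and does after, so the clause is triggered.

Yes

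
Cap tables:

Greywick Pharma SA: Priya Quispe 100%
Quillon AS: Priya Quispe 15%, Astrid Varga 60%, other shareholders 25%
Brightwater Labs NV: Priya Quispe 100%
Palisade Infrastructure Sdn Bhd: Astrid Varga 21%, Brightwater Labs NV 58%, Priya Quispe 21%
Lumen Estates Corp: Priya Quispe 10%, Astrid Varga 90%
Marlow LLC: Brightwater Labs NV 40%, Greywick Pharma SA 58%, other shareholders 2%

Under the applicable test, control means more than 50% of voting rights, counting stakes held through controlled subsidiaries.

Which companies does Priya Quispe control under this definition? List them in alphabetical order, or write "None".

Priya holds 100% of Greywick, so Priya controls Greywick.
Priya holds 100% of Brightwater, so Priya controls Brightwater.
Brightwater and Priya together hold 58% + 21% = 79% of Palisade, so Priya controls Palisade.
Brightwater and Greywick together hold 40% + 58% = 98% of Marlow, so Priya controls Marlow.
No other company's threshold is met.

Brightwater Labs NV, Greywick Pharma SA, Marlow LLC, Palisade Infrastructure Sdn Bhd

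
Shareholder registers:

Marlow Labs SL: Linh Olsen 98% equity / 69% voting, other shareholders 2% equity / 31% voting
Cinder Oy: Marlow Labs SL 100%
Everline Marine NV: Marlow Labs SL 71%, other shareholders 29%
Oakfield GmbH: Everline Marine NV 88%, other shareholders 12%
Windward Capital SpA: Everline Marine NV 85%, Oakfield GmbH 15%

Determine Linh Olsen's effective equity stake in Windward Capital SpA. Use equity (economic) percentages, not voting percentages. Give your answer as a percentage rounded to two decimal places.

Linh reaches Windward along 2 paths.
Via Marlow → Everline: 98% × 71% × 85% = 59.143%.
Via Marlow → Everline → Oakfield: 98% × 71% × 88% × 15% = 9.18456%.
Total: 59.143% + 9.18456% = 68.32756%.
Rounded: 68.33%.

68.33%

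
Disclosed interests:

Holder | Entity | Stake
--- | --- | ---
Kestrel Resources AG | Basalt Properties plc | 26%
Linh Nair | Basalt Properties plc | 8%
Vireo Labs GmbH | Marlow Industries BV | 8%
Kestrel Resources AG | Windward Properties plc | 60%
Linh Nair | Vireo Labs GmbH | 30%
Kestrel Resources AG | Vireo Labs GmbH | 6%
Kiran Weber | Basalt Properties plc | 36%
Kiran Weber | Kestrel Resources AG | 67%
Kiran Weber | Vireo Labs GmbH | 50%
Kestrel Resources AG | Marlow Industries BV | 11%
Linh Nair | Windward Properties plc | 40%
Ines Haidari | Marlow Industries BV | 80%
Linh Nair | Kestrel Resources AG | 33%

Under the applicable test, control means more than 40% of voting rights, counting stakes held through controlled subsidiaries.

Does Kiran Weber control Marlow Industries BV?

Kiran holds 67% of Kestrel, so Kiran controls Kestrel.
Kestrel and Kiran together hold 6% + 50% = 56% of Vireo, so Kiran controls Vireo.
Kiran and Kestrel together hold 36% + 26% = 62% of Basalt, so Kiran controls Basalt.
Kestrel holds 60% of Windward, so Kiran controls Windward.
In Marlow, Kiran's side holds only 11% + 8% = 19%, not > 40%.
So Kiran does not control Marlow.

No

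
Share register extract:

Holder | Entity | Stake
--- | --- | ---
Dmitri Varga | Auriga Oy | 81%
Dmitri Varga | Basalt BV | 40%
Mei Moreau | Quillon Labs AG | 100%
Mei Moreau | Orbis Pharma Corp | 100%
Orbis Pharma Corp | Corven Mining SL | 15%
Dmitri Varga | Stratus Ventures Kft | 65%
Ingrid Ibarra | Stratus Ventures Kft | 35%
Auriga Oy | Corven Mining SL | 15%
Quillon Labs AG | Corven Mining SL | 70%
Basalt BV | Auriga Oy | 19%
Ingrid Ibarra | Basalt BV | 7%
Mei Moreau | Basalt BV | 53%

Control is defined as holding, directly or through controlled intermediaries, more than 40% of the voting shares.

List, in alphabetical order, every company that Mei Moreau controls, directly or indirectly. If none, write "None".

Mei holds 100% of Quillon, so Mei controls Quillon.
Mei holds 53% of Basalt, so Mei controls Basalt.
Mei holds 100% of Orbis, so Mei controls Orbis.
Quillon and Orbis together hold 70% + 15% = 85% of Corven, so Mei controls Corven.
No other company's threshold is met.

Basalt BV, Corven Mining SL, Orbis Pharma Corp, Quillon Labs AG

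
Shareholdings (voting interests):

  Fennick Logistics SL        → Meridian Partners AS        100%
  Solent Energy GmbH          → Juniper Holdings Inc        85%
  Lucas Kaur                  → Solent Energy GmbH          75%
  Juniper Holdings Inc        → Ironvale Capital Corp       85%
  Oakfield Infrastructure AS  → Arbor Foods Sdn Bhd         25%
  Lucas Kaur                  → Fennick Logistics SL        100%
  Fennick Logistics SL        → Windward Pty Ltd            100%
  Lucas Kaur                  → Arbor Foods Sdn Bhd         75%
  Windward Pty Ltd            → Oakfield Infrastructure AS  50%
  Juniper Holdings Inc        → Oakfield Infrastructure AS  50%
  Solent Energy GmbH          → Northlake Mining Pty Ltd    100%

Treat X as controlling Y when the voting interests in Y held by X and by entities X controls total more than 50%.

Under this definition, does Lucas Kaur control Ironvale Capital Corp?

Yes

Lucas holds 75% of Solent, so Lucas controls Solent.
Solent holds 85% of Juniper, so Lucas controls Juniper.
Juniper holds 85% of Ironvale, so Lucas controls Ironvale.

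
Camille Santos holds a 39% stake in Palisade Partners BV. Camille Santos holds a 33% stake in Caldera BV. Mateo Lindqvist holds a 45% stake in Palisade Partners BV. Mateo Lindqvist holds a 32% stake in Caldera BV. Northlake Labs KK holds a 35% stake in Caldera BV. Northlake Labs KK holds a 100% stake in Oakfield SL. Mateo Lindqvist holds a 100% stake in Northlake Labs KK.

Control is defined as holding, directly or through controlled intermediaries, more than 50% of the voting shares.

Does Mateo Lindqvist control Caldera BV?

Mateo holds 100% of Northlake, so Mateo controls Northlake.
Mateo and Northlake together hold 32% + 35% = 67% of Caldera, so Mateo controls Caldera.

Yes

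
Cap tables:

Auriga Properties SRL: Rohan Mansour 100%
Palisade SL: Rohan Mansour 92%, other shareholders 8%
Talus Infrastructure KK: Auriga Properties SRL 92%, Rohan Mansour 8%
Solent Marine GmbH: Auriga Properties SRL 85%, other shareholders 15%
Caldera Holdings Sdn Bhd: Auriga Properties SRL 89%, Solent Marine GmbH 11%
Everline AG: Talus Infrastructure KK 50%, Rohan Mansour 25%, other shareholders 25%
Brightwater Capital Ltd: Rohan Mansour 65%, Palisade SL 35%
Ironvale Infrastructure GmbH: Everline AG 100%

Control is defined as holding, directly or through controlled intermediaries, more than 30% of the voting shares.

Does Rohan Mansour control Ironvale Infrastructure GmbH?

Rohan holds 100% of Auriga, so Rohan controls Auriga.
Auriga and Rohan together hold 92% + 8% = 100% of Talus, so Rohan controls Talus.
Talus and Rohan together hold 50% + 25% = 75% of Everline, so Rohan controls Everline.
Everline holds 100% of Ironvale, so Rohan controls Ironvale.

Yes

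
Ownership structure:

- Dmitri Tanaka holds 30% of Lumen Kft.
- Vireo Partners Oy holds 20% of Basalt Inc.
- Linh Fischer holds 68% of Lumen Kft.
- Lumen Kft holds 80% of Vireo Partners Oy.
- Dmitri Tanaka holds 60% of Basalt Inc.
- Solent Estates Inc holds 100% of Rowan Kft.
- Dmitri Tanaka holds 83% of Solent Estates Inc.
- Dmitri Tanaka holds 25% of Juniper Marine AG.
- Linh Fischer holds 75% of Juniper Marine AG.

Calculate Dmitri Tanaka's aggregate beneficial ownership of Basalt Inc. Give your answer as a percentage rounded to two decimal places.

Dmitri reaches Basalt along 2 paths.
Via Lumen → Vireo: 30% × 80% × 20% = 4.8%.
Direct stake: 60% = 60%.
Total: 4.8% + 60% = 64.8%.
Rounded: 64.80%.

64.80%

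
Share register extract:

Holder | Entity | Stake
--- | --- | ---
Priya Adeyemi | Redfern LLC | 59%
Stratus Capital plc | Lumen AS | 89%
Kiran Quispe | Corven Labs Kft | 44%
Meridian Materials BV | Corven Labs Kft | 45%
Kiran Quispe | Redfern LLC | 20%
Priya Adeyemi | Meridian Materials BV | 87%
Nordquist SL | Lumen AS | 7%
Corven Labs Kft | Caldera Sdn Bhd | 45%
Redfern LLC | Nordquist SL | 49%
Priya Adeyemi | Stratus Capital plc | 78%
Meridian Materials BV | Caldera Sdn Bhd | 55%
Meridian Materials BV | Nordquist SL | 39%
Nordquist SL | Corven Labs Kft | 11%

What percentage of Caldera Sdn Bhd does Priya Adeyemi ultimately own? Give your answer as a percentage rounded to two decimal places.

68.58%

Priya reaches Caldera along 4 paths.
Via Meridian: 87% × 55% = 47.85%.
Via Meridian → Corven: 87% × 45% × 45% = 17.6175%.
Via Redfern → Nordquist → Corven: 59% × 49% × 11% × 45% = 1.431045%.
Via Meridian → Nordquist → Corven: 87% × 39% × 11% × 45% = 1.679535%.
Total: 47.85% + 17.6175% + 1.431045% + 1.679535% = 68.57808%.
Rounded: 68.58%.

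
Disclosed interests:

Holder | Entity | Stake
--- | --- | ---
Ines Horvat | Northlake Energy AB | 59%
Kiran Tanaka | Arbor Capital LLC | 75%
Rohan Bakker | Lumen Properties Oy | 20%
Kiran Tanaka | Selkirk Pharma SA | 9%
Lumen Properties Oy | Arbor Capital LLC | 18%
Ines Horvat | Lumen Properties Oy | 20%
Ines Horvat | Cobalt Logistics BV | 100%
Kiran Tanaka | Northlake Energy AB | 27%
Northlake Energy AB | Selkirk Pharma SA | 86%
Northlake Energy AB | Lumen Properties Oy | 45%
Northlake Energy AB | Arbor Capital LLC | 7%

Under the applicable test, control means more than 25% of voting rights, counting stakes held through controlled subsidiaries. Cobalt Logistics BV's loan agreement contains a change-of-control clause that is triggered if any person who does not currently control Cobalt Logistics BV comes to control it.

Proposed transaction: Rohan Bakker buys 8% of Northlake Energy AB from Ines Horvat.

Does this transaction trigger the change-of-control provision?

No

The purchase adds only to Rohan's holdings (Ines's stake shrinks), so Rohan is the only person who could newly come to control Cobalt.
Rohan's largest direct stake is 20% in Lumen, which does not meet the threshold, so Rohan controls no company.
Neither Rohan nor any entity Rohan controls holds any voting interest in Cobalt.
So before the transaction, Rohan does not control Cobalt.
After the purchase, Rohan holds 8% of Northlake directly, and Ines's stake falls to 51%.
Rohan's side now holds 8% of Northlake, not > 25%, so Rohan still does not control Northlake.
After the transaction, neither Rohan nor any entity Rohan controls holds a voting interest in Cobalt, so Rohan still does not control it.
No new person acquires control, so the clause is not triggered.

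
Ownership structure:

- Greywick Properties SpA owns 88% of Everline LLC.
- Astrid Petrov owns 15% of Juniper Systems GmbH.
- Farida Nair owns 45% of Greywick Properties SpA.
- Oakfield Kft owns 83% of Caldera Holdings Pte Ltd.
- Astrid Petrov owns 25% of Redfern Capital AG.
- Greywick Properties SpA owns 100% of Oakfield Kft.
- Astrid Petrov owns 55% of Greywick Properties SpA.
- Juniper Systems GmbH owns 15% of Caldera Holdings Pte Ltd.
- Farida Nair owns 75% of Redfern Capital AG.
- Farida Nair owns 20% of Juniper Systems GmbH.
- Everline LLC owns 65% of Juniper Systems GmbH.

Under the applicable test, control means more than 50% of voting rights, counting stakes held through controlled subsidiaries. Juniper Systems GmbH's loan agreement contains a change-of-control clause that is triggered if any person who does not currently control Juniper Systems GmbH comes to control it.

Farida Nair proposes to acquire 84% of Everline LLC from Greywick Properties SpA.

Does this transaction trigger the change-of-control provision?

The purchase adds only to Farida's holdings (Greywick's stake shrinks), so Farida is the only person who could newly come to control Juniper.
Farida holds 75% of Redfern, so Farida controls Redfern.
In Juniper, Farida's side holds only 20%, not > 50%.
So before the transaction, Farida does not control Juniper.
After the purchase, Farida holds 84% of Everline directly, and Greywick's stake falls to 4%.
Farida holds 84% of Everline, so Farida controls Everline.
Everline and Farida together hold 65% + 20% = 85% of Juniper, so Farida controls Juniper.
Farida did not control Juniper before and does after, so the clause is triggered.

Yes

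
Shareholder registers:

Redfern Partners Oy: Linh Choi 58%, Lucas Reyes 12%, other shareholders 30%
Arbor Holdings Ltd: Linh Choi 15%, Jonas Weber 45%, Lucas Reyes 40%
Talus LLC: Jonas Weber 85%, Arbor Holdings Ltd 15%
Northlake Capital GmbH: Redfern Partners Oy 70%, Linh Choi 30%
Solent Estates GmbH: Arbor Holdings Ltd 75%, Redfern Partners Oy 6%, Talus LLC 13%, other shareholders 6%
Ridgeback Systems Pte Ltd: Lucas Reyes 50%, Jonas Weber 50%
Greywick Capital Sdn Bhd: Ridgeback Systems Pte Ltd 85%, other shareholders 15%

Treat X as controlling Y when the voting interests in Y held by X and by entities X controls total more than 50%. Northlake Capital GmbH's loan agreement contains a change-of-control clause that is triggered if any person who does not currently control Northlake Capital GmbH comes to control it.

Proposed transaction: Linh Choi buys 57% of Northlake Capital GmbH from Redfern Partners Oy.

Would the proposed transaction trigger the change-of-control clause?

The purchase adds only to Linh's holdings (Redfern's stake shrinks), so Linh is the only person who could newly come to control Northlake.
Linh holds 58% of Redfern, so Linh controls Redfern.
Redfern and Linh together hold 70% + 30% = 100% of Northlake, so Linh controls Northlake.
So Linh already controls Northlake before the transaction.
After the purchase, Linh's direct stake in Northlake rises to 30% + 57% = 87%, and Redfern's stake falls to 13%.
Linh controlled Northlake already, so this is not a new person acquiring control; every other person's position is unchanged or reduced.
No new person acquires control, so the clause is not triggered.

No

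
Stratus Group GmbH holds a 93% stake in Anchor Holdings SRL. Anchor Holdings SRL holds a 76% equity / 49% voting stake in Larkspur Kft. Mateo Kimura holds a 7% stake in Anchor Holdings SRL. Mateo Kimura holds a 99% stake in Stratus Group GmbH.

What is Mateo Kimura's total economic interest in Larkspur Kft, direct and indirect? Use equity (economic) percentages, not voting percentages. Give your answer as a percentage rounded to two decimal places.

75.29%

Mateo reaches Larkspur along 2 paths.
Via Anchor: 7% × 76% = 5.32%.
Via Stratus → Anchor: 99% × 93% × 76% = 69.9732%.
Total: 5.32% + 69.9732% = 75.2932%.
Rounded: 75.29%.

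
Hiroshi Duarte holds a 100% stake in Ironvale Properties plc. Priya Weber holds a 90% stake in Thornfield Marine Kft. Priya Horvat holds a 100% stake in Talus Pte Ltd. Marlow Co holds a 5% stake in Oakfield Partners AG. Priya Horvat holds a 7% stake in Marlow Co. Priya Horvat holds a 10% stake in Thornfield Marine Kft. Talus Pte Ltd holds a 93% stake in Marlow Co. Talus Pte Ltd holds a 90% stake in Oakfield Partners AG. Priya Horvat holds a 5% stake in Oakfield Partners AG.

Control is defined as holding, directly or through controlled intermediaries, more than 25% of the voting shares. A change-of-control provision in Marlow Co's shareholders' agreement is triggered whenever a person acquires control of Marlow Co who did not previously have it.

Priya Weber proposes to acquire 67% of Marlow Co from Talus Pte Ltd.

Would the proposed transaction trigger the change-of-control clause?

Yes

The purchase adds only to Priya Weber's holdings (Talus's stake shrinks), so Priya Weber is the only person who could newly come to control Marlow.
Priya Weber holds 90% of Thornfield, so Priya Weber controls Thornfield.
Neither Priya Weber nor any entity Priya Weber controls holds any voting interest in Marlow.
So before the transaction, Priya Weber does not control Marlow.
After the purchase, Priya Weber holds 67% of Marlow directly, and Talus's stake falls to 26%.
Priya Weber holds 67% of Marlow, so Priya Weber controls Marlow.
Priya Weber did not control Marlow before and does after, so the clause is triggered.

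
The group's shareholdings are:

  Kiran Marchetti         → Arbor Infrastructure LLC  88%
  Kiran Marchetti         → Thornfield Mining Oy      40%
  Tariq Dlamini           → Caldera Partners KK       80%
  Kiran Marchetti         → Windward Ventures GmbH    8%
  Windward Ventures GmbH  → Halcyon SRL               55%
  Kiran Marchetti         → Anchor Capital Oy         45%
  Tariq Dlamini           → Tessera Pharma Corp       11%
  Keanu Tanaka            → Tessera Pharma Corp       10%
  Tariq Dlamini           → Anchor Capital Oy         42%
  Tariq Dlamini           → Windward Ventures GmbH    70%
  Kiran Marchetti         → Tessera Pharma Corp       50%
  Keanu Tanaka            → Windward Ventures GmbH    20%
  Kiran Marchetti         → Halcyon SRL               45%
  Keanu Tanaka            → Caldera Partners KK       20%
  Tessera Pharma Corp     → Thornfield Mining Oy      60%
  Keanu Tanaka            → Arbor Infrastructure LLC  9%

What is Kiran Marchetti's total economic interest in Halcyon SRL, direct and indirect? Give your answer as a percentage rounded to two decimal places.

Kiran reaches Halcyon along 2 paths.
Direct stake: 45% = 45%.
Via Windward: 8% × 55% = 4.4%.
Total: 45% + 4.4% = 49.4%.
Rounded: 49.40%.

49.40%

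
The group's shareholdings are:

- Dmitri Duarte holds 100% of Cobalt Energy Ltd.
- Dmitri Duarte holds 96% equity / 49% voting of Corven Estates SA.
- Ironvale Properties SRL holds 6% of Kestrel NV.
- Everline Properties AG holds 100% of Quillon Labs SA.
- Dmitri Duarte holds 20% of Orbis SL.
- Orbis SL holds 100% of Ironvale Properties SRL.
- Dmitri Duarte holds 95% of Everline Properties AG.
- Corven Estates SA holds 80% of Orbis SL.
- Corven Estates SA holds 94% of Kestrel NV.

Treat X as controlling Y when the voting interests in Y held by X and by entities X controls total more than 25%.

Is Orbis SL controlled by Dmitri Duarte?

Yes

Dmitri holds 49% of Corven, so Dmitri controls Corven.
Dmitri and Corven together hold 20% + 80% = 100% of Orbis, so Dmitri controls Orbis.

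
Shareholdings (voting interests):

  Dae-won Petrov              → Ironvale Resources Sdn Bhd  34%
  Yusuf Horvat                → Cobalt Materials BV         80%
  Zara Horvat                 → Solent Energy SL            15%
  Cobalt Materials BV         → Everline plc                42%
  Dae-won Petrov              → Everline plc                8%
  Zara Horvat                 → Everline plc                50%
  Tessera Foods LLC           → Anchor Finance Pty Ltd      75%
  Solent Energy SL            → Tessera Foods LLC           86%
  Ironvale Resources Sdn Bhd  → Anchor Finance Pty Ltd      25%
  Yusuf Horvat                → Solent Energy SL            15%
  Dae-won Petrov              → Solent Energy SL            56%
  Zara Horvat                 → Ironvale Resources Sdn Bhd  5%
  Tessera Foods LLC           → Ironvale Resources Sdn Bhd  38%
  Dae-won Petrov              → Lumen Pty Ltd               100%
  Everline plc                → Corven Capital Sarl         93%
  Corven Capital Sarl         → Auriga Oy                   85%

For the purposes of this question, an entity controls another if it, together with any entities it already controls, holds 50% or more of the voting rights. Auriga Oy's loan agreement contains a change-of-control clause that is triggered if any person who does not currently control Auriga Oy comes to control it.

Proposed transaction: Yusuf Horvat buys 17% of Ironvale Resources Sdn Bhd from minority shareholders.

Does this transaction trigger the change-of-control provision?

No

The purchase changes only Yusuf's holdings, so Yusuf is the only person who could newly come to control Auriga.
Yusuf holds 80% of Cobalt, so Yusuf controls Cobalt.
Neither Yusuf nor any entity Yusuf controls holds any voting interest in Auriga.
So before the transaction, Yusuf does not control Auriga.
After the purchase, Yusuf holds 17% of Ironvale directly.
Yusuf's side now holds 17% of Ironvale, not ≥ 50%, so Yusuf still does not control Ironvale.
After the transaction, neither Yusuf nor any entity Yusuf controls holds a voting interest in Auriga, so Yusuf still does not control it.
No new person acquires control, so the clause is not triggered.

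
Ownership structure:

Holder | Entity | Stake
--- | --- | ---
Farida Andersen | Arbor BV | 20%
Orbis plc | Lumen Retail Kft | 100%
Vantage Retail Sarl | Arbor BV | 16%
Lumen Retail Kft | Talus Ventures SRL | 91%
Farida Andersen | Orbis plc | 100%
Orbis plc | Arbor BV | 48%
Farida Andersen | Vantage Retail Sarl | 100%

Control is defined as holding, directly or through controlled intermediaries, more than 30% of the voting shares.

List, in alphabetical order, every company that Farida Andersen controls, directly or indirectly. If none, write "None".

Farida holds 100% of Vantage, so Farida controls Vantage.
Farida holds 100% of Orbis, so Farida controls Orbis.
Orbis holds 100% of Lumen, so Farida controls Lumen.
Orbis and Vantage and Farida together hold 48% + 16% + 20% = 84% of Arbor, so Farida controls Arbor.
Lumen holds 91% of Talus, so Farida controls Talus.

Arbor BV, Lumen Retail Kft, Orbis plc, Talus Ventures SRL, Vantage Retail Sarl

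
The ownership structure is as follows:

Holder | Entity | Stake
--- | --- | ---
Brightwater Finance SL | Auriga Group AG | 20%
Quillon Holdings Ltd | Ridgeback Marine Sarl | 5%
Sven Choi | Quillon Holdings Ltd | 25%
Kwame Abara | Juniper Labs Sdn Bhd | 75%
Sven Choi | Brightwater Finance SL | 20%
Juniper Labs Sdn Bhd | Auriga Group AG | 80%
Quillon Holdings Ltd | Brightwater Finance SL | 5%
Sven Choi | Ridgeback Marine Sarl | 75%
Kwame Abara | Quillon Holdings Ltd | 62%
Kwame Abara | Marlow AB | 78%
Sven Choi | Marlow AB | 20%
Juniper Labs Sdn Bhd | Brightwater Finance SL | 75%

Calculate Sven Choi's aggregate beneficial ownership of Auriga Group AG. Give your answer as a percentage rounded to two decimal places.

Sven reaches Auriga along 2 paths.
Via Quillon → Brightwater: 25% × 5% × 20% = 0.25%.
Via Brightwater: 20% × 20% = 4%.
Total: 0.25% + 4% = 4.25%.

4.25%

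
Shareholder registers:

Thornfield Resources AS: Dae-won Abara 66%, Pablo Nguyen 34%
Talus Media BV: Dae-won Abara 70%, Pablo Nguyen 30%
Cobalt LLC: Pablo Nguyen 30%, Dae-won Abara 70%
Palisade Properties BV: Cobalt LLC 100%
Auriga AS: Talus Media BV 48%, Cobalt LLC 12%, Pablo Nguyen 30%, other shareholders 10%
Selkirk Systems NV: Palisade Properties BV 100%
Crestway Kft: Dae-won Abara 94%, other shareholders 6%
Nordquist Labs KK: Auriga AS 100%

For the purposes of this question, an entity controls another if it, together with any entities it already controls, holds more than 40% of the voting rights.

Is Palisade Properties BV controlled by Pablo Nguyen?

Pablo's largest direct stake is 34% in Thornfield, which does not meet the threshold, so Pablo controls no company.
Neither Pablo nor any entity Pablo controls holds any voting interest in Palisade.
So Pablo does not control Palisade.

No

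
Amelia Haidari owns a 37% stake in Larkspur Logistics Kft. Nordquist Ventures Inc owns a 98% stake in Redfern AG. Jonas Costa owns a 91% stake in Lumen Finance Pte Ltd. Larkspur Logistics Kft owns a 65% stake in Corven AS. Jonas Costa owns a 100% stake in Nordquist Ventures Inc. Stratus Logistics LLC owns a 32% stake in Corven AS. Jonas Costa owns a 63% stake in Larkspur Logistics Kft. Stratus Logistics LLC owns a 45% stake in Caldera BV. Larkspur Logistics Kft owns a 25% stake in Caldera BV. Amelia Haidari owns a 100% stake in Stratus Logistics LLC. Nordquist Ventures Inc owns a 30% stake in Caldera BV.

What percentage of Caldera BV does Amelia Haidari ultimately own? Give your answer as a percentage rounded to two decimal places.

Amelia reaches Caldera along 2 paths.
Via Larkspur: 37% × 25% = 9.25%.
Via Stratus: 100% × 45% = 45%.
Total: 9.25% + 45% = 54.25%.

54.25%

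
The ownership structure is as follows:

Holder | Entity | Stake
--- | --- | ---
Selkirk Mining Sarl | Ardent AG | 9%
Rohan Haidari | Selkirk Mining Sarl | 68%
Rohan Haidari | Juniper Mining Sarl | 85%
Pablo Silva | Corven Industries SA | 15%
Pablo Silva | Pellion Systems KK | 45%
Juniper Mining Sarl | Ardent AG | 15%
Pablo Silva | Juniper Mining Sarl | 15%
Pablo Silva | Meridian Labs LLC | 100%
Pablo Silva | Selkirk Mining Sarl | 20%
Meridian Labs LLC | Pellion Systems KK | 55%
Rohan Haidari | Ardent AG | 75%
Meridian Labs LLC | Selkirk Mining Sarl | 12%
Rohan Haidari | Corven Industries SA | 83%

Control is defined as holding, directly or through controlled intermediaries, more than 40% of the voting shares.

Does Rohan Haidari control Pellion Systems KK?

Rohan holds 83% of Corven, so Rohan controls Corven.
Rohan holds 85% of Juniper, so Rohan controls Juniper.
Rohan holds 68% of Selkirk, so Rohan controls Selkirk.
Juniper and Selkirk and Rohan together hold 15% + 9% + 75% = 99% of Ardent, so Rohan controls Ardent.
Neither Rohan nor any entity Rohan controls holds any voting interest in Pellion.
So Rohan does not control Pellion.

No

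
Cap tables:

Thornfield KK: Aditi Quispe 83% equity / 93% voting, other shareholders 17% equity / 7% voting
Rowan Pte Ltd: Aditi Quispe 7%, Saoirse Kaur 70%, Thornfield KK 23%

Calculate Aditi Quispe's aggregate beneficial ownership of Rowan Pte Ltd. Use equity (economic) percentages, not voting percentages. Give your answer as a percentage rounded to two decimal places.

Aditi reaches Rowan along 2 paths.
Direct stake: 7% = 7%.
Via Thornfield: 83% × 23% = 19.09%.
Total: 7% + 19.09% = 26.09%.

26.09%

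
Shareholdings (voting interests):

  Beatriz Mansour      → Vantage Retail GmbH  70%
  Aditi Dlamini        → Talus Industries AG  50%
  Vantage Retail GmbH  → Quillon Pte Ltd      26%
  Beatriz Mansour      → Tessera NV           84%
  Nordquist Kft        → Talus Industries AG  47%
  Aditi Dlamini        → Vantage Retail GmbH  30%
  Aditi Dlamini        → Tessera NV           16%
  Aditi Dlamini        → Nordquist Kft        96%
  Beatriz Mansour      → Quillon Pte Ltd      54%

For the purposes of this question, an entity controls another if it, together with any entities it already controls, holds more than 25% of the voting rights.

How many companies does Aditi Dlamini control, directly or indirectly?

4

Aditi holds 30% of Vantage, so Aditi controls Vantage.
Aditi holds 96% of Nordquist, so Aditi controls Nordquist.
Nordquist and Aditi together hold 47% + 50% = 97% of Talus, so Aditi controls Talus.
Vantage holds 26% of Quillon, so Aditi controls Quillon.
No other company's threshold is met.
Aditi controls 4 companies.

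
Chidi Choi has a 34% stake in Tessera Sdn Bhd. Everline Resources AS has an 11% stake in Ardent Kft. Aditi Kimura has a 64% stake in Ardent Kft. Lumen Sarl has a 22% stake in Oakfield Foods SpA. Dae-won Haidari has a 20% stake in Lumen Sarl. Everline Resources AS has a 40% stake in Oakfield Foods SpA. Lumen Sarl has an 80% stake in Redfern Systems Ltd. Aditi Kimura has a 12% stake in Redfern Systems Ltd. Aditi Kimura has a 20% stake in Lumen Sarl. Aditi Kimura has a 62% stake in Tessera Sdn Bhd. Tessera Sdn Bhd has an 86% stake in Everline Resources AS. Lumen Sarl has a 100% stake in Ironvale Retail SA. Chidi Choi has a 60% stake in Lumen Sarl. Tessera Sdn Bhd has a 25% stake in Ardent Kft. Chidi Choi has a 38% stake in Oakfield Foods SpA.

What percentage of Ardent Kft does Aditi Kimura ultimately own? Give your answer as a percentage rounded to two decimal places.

85.37%

Aditi reaches Ardent along 3 paths.
Via Tessera → Everline: 62% × 86% × 11% = 5.8652%.
Direct stake: 64% = 64%.
Via Tessera: 62% × 25% = 15.5%.
Total: 5.8652% + 64% + 15.5% = 85.3652%.
Rounded: 85.37%.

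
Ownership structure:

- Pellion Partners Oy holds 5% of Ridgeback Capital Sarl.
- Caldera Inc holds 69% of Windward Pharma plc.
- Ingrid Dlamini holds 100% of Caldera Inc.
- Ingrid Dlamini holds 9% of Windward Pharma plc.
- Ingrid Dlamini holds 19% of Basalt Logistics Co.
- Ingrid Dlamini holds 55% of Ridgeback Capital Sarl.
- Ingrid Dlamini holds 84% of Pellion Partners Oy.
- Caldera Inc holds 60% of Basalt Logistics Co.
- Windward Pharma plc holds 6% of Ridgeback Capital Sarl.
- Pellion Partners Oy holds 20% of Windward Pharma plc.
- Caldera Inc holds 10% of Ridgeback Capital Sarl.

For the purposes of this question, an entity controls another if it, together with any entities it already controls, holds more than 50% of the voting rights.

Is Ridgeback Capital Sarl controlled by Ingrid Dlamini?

Ingrid holds 84% of Pellion, so Ingrid controls Pellion.
Ingrid holds 100% of Caldera, so Ingrid controls Caldera.
Ingrid and Pellion and Caldera together hold 9% + 20% + 69% = 98% of Windward, so Ingrid controls Windward.
Caldera and Windward and Ingrid and Pellion together hold 10% + 6% + 55% + 5% = 76% of Ridgeback, so Ingrid controls Ridgeback.

Yes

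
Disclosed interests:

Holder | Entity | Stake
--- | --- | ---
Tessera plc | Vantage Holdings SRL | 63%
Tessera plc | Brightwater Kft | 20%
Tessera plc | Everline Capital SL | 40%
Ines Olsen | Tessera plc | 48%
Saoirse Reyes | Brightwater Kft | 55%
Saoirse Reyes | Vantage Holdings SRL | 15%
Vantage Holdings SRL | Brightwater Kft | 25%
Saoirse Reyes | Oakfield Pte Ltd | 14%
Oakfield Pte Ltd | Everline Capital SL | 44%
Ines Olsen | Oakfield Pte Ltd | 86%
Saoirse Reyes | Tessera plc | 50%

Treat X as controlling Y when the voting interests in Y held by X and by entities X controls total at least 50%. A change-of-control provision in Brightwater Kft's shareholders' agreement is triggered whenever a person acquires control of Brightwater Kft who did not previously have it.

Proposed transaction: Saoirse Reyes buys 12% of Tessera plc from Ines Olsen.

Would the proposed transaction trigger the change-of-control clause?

No

The purchase adds only to Saoirse's holdings (Ines's stake shrinks), so Saoirse is the only person who could newly come to control Brightwater.
Saoirse holds 50% of Tessera, so Saoirse controls Tessera.
Tessera and Saoirse together hold 63% + 15% = 78% of Vantage, so Saoirse controls Vantage.
Vantage and Tessera and Saoirse together hold 25% + 20% + 55% = 100% of Brightwater, so Saoirse controls Brightwater.
So Saoirse already controls Brightwater before the transaction.
After the purchase, Saoirse's direct stake in Tessera rises to 50% + 12% = 62%, and Ines's stake falls to 36%.
Saoirse controlled Brightwater already, so this is not a new person acquiring control; every other person's position is unchanged or reduced.
No new person acquires control, so the clause is not triggered.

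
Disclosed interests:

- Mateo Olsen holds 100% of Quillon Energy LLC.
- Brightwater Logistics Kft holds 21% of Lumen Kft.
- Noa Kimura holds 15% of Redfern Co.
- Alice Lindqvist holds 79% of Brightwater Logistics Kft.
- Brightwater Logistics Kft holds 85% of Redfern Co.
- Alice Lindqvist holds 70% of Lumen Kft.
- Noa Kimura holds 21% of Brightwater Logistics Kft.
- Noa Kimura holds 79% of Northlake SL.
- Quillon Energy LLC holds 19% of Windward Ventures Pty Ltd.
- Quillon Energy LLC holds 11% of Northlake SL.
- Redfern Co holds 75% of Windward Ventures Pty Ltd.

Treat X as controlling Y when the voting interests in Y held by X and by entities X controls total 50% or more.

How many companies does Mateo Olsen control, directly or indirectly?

Mateo holds 100% of Quillon, so Mateo controls Quillon.
No other company's threshold is met.
Mateo controls 1 company.

1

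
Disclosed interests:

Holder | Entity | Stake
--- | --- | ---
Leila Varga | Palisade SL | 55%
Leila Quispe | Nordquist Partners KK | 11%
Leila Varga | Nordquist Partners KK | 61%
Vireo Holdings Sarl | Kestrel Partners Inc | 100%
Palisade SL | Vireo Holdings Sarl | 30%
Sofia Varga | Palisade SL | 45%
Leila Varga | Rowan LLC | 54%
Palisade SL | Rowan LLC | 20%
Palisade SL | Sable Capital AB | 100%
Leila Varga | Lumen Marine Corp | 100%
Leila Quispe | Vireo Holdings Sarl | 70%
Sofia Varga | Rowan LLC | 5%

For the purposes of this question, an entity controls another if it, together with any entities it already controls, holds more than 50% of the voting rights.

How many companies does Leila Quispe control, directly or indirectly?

2

Leila Quispe holds 70% of Vireo, so Leila Quispe controls Vireo.
Vireo holds 100% of Kestrel, so Leila Quispe controls Kestrel.
No other company's threshold is met.
Leila Quispe controls 2 companies.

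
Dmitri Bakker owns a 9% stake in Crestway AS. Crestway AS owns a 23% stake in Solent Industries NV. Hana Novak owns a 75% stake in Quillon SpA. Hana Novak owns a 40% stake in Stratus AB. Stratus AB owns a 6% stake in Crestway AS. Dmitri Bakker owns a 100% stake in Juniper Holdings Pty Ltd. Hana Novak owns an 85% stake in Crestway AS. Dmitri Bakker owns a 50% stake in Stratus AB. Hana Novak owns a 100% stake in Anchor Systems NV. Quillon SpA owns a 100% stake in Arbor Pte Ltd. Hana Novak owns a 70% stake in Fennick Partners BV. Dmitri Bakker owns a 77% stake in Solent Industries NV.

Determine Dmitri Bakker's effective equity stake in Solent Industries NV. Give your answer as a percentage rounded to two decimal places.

Dmitri reaches Solent along 3 paths.
Via Stratus → Crestway: 50% × 6% × 23% = 0.69%.
Via Crestway: 9% × 23% = 2.07%.
Direct stake: 77% = 77%.
Total: 0.69% + 2.07% + 77% = 79.76%.

79.76%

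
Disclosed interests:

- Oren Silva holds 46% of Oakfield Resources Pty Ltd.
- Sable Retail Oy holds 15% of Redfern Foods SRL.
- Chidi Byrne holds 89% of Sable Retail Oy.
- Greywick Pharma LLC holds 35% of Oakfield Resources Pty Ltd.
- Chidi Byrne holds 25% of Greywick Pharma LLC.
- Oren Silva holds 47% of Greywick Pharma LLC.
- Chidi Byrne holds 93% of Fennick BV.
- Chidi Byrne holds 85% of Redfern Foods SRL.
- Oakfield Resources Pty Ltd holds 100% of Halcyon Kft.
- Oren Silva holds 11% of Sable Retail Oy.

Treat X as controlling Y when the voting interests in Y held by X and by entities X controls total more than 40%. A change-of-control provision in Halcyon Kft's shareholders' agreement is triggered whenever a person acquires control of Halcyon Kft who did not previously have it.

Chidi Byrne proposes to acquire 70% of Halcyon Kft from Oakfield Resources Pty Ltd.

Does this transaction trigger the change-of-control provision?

Yes

The purchase adds only to Chidi's holdings (Oakfield's stake shrinks), so Chidi is the only person who could newly come to control Halcyon.
Chidi holds 89% of Sable, so Chidi controls Sable.
Sable and Chidi together hold 15% + 85% = 100% of Redfern, so Chidi controls Redfern.
Chidi holds 93% of Fennick, so Chidi controls Fennick.
Neither Chidi nor any entity Chidi controls holds any voting interest in Halcyon.
So before the transaction, Chidi does not control Halcyon.
After the purchase, Chidi holds 70% of Halcyon directly, and Oakfield's stake falls to 30%.
Chidi holds 70% of Halcyon, so Chidi controls Halcyon.
Chidi did not control Halcyon before and does after, so the clause is triggered.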